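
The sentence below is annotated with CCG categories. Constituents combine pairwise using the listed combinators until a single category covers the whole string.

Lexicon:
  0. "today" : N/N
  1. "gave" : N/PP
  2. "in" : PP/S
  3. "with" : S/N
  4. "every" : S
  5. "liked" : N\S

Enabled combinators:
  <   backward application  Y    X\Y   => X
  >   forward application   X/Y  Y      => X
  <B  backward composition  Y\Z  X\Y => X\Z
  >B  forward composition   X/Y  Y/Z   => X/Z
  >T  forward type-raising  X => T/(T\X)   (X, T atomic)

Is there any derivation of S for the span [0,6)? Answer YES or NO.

N/N N/PP PP/S S/N S N\S
CKY chart[0,6] = {N, N/(N\N), N/(PP\PP), N/(S\S), NP/(NP\N), PP/(PP\N), S/(S\N)}; S ∉ chart

NO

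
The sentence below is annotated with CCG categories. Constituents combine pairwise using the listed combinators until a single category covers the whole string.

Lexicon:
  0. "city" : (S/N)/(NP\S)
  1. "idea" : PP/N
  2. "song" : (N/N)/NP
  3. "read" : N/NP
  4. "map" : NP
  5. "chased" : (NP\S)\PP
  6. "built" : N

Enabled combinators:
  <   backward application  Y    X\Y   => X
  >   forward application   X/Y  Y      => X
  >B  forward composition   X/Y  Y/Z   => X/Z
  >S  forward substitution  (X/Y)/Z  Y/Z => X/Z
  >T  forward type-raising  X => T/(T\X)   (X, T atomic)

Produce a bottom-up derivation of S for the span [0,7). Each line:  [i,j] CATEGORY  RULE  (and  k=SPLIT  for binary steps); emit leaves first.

[0,1] (S/N)/(NP\S)  lex  "city"
[1,2] PP/N  lex  "idea"
[2,3] (N/N)/NP  lex  "song"
[3,4] N/NP  lex  "read"
[2,4] N/NP  >S  k=3
[4,5] NP  lex  "map"
[2,5] N  >  k=4
[1,5] PP  >  k=2
[5,6] (NP\S)\PP  lex  "chased"
[1,6] NP\S  <  k=5
[0,6] S/N  >  k=1
[6,7] N  lex  "built"
[0,7] S  >  k=6

[0,7] S   >
  [0,6] S/N   >
    [0,1] "city" : (S/N)/(NP\S)
    [1,6] NP\S   <
      [1,5] PP   >
        [1,2] "idea" : PP/N
        [2,5] N   >
          [2,4] N/NP   >S
            [2,3] "song" : (N/N)/NP
            [3,4] "read" : N/NP
          [4,5] "map" : NP
      [5,6] "chased" : (NP\S)\PP
  [6,7] "built" : N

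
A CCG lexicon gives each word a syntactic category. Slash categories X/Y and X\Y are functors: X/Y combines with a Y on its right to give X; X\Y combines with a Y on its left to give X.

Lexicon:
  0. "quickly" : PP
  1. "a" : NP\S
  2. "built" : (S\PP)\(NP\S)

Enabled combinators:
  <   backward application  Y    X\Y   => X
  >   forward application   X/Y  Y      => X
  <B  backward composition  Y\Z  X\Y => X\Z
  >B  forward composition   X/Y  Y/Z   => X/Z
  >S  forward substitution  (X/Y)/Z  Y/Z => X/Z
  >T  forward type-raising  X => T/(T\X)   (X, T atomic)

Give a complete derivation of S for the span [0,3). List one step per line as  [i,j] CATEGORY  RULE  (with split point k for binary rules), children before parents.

[0,1] PP  lex  "quickly"
[1,2] NP\S  lex  "a"
[2,3] (S\PP)\(NP\S)  lex  "built"
[1,3] S\PP  <  k=2
[0,3] S  <  k=1

[0,3] S   <
  [0,1] "quickly" : PP
  [1,3] S\PP   <
    [1,2] "a" : NP\S
    [2,3] "built" : (S\PP)\(NP\S)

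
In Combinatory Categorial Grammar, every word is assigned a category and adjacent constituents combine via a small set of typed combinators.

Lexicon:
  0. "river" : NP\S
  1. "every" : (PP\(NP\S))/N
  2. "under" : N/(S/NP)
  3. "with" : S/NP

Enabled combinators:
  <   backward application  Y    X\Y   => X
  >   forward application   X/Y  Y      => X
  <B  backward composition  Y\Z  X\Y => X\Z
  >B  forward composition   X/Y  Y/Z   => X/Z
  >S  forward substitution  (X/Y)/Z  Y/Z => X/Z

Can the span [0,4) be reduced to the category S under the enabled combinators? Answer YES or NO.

NO

NP\S (PP\(NP\S))/N N/(S/NP) S/NP
CKY chart[0,4] = {PP}; S ∉ chart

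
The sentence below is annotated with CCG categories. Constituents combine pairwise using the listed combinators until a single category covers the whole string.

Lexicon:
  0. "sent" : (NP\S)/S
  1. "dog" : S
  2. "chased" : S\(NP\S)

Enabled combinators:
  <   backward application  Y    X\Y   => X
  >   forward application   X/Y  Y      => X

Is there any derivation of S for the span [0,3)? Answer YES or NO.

YES

[0,3] S   <
  [0,2] NP\S   >
    [0,1] "sent" : (NP\S)/S
    [1,2] "dog" : S
  [2,3] "chased" : S\(NP\S)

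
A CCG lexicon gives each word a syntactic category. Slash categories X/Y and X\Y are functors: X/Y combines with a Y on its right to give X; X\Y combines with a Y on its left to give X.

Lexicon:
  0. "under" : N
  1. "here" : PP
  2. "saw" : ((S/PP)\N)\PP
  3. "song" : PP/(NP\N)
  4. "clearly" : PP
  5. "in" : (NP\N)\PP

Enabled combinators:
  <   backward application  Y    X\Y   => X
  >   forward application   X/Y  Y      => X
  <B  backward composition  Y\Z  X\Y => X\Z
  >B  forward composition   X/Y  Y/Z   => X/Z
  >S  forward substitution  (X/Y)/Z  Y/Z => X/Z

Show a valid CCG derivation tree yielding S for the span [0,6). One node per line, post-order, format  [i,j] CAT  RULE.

[0,1] N  lex  "under"
[1,2] PP  lex  "here"
[2,3] ((S/PP)\N)\PP  lex  "saw"
[1,3] (S/PP)\N  <  k=2
[0,3] S/PP  <  k=1
[3,4] PP/(NP\N)  lex  "song"
[4,5] PP  lex  "clearly"
[5,6] (NP\N)\PP  lex  "in"
[4,6] NP\N  <  k=5
[3,6] PP  >  k=4
[0,6] S  >  k=3

[0,6] S   >
  [0,3] S/PP   <
    [0,1] "under" : N
    [1,3] (S/PP)\N   <
      [1,2] "here" : PP
      [2,3] "saw" : ((S/PP)\N)\PP
  [3,6] PP   >
    [3,4] "song" : PP/(NP\N)
    [4,6] NP\N   <
      [4,5] "clearly" : PP
      [5,6] "in" : (NP\N)\PP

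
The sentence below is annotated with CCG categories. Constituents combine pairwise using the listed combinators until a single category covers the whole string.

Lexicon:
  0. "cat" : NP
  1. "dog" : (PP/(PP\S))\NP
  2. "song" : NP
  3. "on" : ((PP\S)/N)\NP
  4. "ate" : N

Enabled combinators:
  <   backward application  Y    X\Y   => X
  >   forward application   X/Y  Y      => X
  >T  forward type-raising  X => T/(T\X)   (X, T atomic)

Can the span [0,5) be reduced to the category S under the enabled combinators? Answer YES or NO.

NO

NP (PP/(PP\S))\NP NP ((PP\S)/N)\NP N
CKY chart[0,5] = {N/(N\PP), NP/(NP\PP), PP, PP/(PP\PP), S/(S\PP)}; S ∉ chart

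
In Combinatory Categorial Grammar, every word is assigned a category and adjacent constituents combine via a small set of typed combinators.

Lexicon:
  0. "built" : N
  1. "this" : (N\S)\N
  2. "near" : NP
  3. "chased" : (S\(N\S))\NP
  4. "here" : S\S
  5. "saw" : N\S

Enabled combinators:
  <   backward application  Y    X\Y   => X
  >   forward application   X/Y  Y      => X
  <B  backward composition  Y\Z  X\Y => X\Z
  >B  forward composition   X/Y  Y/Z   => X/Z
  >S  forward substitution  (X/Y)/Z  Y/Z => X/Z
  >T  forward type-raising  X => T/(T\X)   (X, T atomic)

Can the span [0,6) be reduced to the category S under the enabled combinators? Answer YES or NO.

NO

N (N\S)\N NP (S\(N\S))\NP S\S N\S
CKY chart[0,6] = {N, N/(N\N), NP/(NP\N), PP/(PP\N), S/(S\N)}; S ∉ chart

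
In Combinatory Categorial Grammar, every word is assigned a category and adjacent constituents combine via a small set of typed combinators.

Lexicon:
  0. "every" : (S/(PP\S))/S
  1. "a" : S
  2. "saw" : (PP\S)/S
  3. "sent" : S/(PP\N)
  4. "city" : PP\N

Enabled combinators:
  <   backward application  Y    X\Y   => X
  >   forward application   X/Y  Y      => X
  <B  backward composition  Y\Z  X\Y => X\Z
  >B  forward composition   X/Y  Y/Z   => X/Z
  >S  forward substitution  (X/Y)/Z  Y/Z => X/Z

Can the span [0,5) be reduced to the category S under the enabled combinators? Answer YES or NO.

YES

[0,5] S   >
  [0,2] S/(PP\S)   >
    [0,1] "every" : (S/(PP\S))/S
    [1,2] "a" : S
  [2,5] PP\S   >
    [2,3] "saw" : (PP\S)/S
    [3,5] S   >
      [3,4] "sent" : S/(PP\N)
      [4,5] "city" : PP\N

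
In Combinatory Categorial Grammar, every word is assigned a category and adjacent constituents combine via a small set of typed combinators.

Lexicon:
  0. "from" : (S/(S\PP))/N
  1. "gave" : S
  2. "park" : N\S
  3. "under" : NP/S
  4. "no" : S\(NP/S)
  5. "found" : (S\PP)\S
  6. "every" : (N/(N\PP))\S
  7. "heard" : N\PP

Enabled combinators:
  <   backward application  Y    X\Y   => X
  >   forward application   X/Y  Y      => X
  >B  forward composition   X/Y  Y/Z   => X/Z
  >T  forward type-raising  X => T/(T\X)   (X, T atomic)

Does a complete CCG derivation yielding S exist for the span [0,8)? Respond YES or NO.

(S/(S\PP))/N S N\S NP/S S\(NP/S) (S\PP)\S (N/(N\PP))\S N\PP
CKY chart[0,8] = {N, N/(N\N), NP/(NP\N), PP/(PP\N), S/(S\N)}; S ∉ chart

NO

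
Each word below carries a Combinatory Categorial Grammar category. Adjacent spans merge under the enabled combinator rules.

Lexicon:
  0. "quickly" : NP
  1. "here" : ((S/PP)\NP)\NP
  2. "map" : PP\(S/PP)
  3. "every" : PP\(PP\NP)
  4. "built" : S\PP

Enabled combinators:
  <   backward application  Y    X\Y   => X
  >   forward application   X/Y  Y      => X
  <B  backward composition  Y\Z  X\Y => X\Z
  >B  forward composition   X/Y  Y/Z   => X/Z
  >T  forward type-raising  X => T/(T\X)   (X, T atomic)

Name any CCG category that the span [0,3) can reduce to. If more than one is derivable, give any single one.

PP\NP

[0,5] S   <
  [0,4] PP   <
    [0,3] PP\NP   <B
      [0,2] (S/PP)\NP   <
        [0,1] "quickly" : NP
        [1,2] "here" : ((S/PP)\NP)\NP
      [2,3] "map" : PP\(S/PP)
    [3,4] "every" : PP\(PP\NP)
  [4,5] "built" : S\PP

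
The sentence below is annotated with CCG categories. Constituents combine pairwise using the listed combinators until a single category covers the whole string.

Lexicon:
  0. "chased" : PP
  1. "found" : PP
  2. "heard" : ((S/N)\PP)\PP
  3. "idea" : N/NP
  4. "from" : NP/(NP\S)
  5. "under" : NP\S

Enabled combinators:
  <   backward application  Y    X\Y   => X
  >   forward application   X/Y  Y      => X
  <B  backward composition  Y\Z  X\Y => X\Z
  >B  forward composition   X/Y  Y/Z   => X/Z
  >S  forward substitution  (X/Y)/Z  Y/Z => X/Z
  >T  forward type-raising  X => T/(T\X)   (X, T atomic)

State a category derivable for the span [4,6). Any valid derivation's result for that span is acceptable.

[0,6] S   >
  [0,3] S/N   <
    [0,1] "chased" : PP
    [1,3] (S/N)\PP   <
      [1,2] "found" : PP
      [2,3] "heard" : ((S/N)\PP)\PP
  [3,6] N   >
    [3,4] "idea" : N/NP
    [4,6] NP   >
      [4,5] "from" : NP/(NP\S)
      [5,6] "under" : NP\S

NP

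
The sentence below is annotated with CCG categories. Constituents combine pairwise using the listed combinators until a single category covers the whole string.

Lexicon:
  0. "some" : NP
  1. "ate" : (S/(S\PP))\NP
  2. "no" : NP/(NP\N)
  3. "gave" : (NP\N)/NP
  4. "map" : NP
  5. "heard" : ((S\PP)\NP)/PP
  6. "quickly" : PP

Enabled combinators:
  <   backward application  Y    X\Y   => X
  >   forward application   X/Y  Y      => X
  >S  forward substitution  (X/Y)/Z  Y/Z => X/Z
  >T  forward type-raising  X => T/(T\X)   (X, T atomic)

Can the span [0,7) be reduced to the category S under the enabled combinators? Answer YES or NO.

YES

[0,7] S   >
  [0,2] S/(S\PP)   <
    [0,1] "some" : NP
    [1,2] "ate" : (S/(S\PP))\NP
  [2,7] S\PP   <
    [2,5] NP   >
      [2,3] "no" : NP/(NP\N)
      [3,5] NP\N   >
        [3,4] "gave" : (NP\N)/NP
        [4,5] "map" : NP
    [5,7] (S\PP)\NP   >
      [5,6] "heard" : ((S\PP)\NP)/PP
      [6,7] "quickly" : PP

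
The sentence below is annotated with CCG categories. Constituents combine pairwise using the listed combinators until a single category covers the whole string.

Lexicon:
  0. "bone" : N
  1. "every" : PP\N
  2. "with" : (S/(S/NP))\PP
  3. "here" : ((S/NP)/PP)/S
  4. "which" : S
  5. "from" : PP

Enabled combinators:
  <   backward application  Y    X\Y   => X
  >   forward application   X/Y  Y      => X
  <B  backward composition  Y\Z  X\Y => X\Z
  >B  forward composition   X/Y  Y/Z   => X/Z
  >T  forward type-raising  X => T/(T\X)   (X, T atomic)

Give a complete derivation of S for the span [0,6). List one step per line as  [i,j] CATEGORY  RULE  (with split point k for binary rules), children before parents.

[0,6] S   >
  [0,3] S/(S/NP)   <
    [0,2] PP   >
      [0,1] PP/(PP\N)   >T
        [0,1] "bone" : N
      [1,2] "every" : PP\N
    [2,3] "with" : (S/(S/NP))\PP
  [3,6] S/NP   >
    [3,5] (S/NP)/PP   >
      [3,4] "here" : ((S/NP)/PP)/S
      [4,5] "which" : S
    [5,6] "from" : PP

[0,1] N  lex  "bone"
[0,1] PP/(PP\N)  >T
[1,2] PP\N  lex  "every"
[0,2] PP  >  k=1
[2,3] (S/(S/NP))\PP  lex  "with"
[0,3] S/(S/NP)  <  k=2
[3,4] ((S/NP)/PP)/S  lex  "here"
[4,5] S  lex  "which"
[3,5] (S/NP)/PP  >  k=4
[5,6] PP  lex  "from"
[3,6] S/NP  >  k=5
[0,6] S  >  k=3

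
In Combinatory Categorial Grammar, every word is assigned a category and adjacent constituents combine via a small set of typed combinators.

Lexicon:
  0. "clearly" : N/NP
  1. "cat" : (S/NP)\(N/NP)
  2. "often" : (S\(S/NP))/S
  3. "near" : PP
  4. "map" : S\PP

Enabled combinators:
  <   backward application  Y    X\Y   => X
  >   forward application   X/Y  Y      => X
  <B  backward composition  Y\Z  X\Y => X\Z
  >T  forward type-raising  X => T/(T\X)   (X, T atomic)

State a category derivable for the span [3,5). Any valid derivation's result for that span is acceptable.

S

[0,5] S   <
  [0,2] S/NP   <
    [0,1] "clearly" : N/NP
    [1,2] "cat" : (S/NP)\(N/NP)
  [2,5] S\(S/NP)   >
    [2,3] "often" : (S\(S/NP))/S
    [3,5] S   >
      [3,4] S/(S\PP)   >T
        [3,4] "near" : PP
      [4,5] "map" : S\PP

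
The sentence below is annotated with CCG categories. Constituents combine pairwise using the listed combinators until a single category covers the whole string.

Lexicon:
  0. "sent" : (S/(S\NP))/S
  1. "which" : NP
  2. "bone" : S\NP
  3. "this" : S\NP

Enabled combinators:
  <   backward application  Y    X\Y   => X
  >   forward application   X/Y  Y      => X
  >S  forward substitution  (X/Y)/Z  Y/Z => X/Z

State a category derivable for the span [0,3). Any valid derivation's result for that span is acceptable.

[0,4] S   >
  [0,3] S/(S\NP)   >
    [0,1] "sent" : (S/(S\NP))/S
    [1,3] S   <
      [1,2] "which" : NP
      [2,3] "bone" : S\NP
  [3,4] "this" : S\NP

S/(S\NP)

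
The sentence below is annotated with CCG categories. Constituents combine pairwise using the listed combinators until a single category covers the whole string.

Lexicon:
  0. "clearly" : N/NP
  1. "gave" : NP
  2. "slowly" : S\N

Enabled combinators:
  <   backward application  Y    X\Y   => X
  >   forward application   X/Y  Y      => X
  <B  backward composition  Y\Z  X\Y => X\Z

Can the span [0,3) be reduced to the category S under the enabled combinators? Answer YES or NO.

YES

[0,3] S   <
  [0,2] N   >
    [0,1] "clearly" : N/NP
    [1,2] "gave" : NP
  [2,3] "slowly" : S\N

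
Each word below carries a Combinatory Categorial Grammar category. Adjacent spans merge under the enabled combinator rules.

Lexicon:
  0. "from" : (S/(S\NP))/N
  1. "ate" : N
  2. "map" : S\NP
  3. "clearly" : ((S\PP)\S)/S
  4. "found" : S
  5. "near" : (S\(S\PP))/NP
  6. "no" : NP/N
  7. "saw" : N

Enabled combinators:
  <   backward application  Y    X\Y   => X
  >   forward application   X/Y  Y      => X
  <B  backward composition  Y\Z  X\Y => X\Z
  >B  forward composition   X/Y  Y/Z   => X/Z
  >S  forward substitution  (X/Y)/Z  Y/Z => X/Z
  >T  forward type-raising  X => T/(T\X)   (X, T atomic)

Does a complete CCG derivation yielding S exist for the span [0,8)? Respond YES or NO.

YES

[0,8] S   <
  [0,5] S\PP   <
    [0,3] S   >
      [0,2] S/(S\NP)   >
        [0,1] "from" : (S/(S\NP))/N
        [1,2] "ate" : N
      [2,3] "map" : S\NP
    [3,5] (S\PP)\S   >
      [3,4] "clearly" : ((S\PP)\S)/S
      [4,5] "found" : S
  [5,8] S\(S\PP)   >
    [5,6] "near" : (S\(S\PP))/NP
    [6,8] NP   >
      [6,7] "no" : NP/N
      [7,8] "saw" : N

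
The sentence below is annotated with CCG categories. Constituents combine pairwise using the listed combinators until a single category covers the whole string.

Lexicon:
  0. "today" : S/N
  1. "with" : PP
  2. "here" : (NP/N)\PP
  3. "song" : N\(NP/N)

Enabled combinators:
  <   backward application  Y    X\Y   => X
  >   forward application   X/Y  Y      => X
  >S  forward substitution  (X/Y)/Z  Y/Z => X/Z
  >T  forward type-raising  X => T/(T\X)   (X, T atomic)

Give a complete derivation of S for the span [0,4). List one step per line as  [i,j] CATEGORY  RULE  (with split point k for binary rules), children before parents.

[0,1] S/N  lex  "today"
[1,2] PP  lex  "with"
[2,3] (NP/N)\PP  lex  "here"
[1,3] NP/N  <  k=2
[3,4] N\(NP/N)  lex  "song"
[1,4] N  <  k=3
[0,4] S  >  k=1

[0,4] S   >
  [0,1] "today" : S/N
  [1,4] N   <
    [1,3] NP/N   <
      [1,2] "with" : PP
      [2,3] "here" : (NP/N)\PP
    [3,4] "song" : N\(NP/N)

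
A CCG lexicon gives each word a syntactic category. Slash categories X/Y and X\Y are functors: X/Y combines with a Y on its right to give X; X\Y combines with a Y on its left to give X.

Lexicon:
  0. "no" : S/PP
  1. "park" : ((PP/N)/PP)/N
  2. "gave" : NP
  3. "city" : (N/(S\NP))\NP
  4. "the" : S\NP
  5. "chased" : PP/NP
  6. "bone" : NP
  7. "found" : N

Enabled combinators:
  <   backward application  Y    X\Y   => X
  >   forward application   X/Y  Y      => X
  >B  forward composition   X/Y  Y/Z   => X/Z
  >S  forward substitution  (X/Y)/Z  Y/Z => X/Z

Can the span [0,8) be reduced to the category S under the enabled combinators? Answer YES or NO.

YES

[0,8] S   >
  [0,1] "no" : S/PP
  [1,8] PP   >
    [1,7] PP/N   >
      [1,5] (PP/N)/PP   >
        [1,2] "park" : ((PP/N)/PP)/N
        [2,5] N   >
          [2,4] N/(S\NP)   <
            [2,3] "gave" : NP
            [3,4] "city" : (N/(S\NP))\NP
          [4,5] "the" : S\NP
      [5,7] PP   >
        [5,6] "chased" : PP/NP
        [6,7] "bone" : NP
    [7,8] "found" : N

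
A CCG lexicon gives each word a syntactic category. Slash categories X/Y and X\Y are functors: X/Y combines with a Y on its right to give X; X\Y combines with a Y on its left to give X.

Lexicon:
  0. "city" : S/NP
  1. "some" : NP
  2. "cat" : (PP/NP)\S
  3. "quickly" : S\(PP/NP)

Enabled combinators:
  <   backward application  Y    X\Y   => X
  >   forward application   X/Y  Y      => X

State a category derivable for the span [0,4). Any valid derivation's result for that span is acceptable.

S

[0,4] S   <
  [0,3] PP/NP   <
    [0,2] S   >
      [0,1] "city" : S/NP
      [1,2] "some" : NP
    [2,3] "cat" : (PP/NP)\S
  [3,4] "quickly" : S\(PP/NP)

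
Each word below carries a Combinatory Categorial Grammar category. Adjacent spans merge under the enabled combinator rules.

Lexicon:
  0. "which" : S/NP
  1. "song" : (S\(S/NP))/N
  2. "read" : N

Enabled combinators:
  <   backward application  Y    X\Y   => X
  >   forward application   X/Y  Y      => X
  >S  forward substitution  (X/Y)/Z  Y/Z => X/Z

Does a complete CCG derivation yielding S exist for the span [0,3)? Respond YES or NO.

[0,3] S   <
  [0,1] "which" : S/NP
  [1,3] S\(S/NP)   >
    [1,2] "song" : (S\(S/NP))/N
    [2,3] "read" : N

YES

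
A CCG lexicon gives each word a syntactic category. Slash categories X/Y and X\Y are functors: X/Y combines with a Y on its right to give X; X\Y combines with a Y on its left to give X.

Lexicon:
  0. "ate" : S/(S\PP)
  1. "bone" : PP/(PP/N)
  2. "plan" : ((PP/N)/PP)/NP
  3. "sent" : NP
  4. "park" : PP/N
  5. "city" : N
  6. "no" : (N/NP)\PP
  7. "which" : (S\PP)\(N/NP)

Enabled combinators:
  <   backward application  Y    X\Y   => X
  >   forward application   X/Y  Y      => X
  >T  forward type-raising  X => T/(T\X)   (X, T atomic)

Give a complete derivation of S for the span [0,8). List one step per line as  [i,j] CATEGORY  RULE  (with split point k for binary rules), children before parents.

[0,1] S/(S\PP)  lex  "ate"
[1,2] PP/(PP/N)  lex  "bone"
[2,3] ((PP/N)/PP)/NP  lex  "plan"
[3,4] NP  lex  "sent"
[2,4] (PP/N)/PP  >  k=3
[4,5] PP/N  lex  "park"
[5,6] N  lex  "city"
[4,6] PP  >  k=5
[2,6] PP/N  >  k=4
[1,6] PP  >  k=2
[6,7] (N/NP)\PP  lex  "no"
[1,7] N/NP  <  k=6
[7,8] (S\PP)\(N/NP)  lex  "which"
[1,8] S\PP  <  k=7
[0,8] S  >  k=1

[0,8] S   >
  [0,1] "ate" : S/(S\PP)
  [1,8] S\PP   <
    [1,7] N/NP   <
      [1,6] PP   >
        [1,2] "bone" : PP/(PP/N)
        [2,6] PP/N   >
          [2,4] (PP/N)/PP   >
            [2,3] "plan" : ((PP/N)/PP)/NP
            [3,4] "sent" : NP
          [4,6] PP   >
            [4,5] "park" : PP/N
            [5,6] "city" : N
      [6,7] "no" : (N/NP)\PP
    [7,8] "which" : (S\PP)\(N/NP)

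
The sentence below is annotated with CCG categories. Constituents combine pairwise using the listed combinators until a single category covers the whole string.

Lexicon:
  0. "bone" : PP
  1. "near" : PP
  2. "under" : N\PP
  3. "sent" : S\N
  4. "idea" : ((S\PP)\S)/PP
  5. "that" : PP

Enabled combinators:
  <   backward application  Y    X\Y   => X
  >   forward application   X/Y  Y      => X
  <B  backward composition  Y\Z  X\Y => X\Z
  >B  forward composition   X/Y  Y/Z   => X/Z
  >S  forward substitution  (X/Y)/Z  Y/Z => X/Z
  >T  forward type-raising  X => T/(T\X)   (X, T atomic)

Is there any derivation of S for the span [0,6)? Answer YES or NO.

[0,6] S   >
  [0,1] S/(S\PP)   >T
    [0,1] "bone" : PP
  [1,6] S\PP   <
    [1,4] S   <
      [1,2] "near" : PP
      [2,4] S\PP   <B
        [2,3] "under" : N\PP
        [3,4] "sent" : S\N
    [4,6] (S\PP)\S   >
      [4,5] "idea" : ((S\PP)\S)/PP
      [5,6] "that" : PP

YES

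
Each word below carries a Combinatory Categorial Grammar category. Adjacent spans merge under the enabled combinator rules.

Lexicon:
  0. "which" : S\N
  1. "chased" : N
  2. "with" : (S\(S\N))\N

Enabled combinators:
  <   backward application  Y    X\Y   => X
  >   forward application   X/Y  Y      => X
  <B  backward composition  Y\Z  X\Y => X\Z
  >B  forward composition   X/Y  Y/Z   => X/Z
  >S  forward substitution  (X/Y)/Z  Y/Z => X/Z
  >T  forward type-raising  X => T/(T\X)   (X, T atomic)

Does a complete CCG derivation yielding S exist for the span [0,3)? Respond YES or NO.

YES

[0,3] S   <
  [0,1] "which" : S\N
  [1,3] S\(S\N)   <
    [1,2] "chased" : N
    [2,3] "with" : (S\(S\N))\N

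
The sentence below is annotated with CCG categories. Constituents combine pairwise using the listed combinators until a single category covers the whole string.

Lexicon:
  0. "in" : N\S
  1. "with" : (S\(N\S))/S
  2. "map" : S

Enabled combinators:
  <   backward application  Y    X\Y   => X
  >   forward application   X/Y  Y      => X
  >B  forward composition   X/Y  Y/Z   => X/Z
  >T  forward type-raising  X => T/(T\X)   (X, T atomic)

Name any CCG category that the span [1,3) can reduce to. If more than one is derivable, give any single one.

S\(N\S)

[0,3] S   <
  [0,1] "in" : N\S
  [1,3] S\(N\S)   >
    [1,2] "with" : (S\(N\S))/S
    [2,3] "map" : S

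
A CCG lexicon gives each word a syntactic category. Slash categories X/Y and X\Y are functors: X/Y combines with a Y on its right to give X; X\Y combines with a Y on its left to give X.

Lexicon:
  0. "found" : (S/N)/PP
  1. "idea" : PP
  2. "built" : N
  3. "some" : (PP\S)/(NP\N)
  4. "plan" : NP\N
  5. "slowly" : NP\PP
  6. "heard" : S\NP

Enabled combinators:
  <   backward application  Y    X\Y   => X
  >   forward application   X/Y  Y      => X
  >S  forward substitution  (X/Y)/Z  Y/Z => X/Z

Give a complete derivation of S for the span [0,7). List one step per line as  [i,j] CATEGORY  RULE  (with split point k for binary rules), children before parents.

[0,1] (S/N)/PP  lex  "found"
[1,2] PP  lex  "idea"
[0,2] S/N  >  k=1
[2,3] N  lex  "built"
[0,3] S  >  k=2
[3,4] (PP\S)/(NP\N)  lex  "some"
[4,5] NP\N  lex  "plan"
[3,5] PP\S  >  k=4
[0,5] PP  <  k=3
[5,6] NP\PP  lex  "slowly"
[0,6] NP  <  k=5
[6,7] S\NP  lex  "heard"
[0,7] S  <  k=6

[0,7] S   <
  [0,6] NP   <
    [0,5] PP   <
      [0,3] S   >
        [0,2] S/N   >
          [0,1] "found" : (S/N)/PP
          [1,2] "idea" : PP
        [2,3] "built" : N
      [3,5] PP\S   >
        [3,4] "some" : (PP\S)/(NP\N)
        [4,5] "plan" : NP\N
    [5,6] "slowly" : NP\PP
  [6,7] "heard" : S\NP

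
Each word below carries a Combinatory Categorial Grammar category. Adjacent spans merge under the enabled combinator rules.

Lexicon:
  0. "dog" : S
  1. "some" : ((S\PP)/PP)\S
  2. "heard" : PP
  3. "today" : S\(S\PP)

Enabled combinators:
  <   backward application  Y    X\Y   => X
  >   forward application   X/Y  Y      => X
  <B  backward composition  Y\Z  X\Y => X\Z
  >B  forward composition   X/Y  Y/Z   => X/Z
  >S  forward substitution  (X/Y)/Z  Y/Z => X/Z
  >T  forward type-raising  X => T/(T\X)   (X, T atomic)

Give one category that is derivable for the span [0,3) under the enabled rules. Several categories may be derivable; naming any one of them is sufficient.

[0,4] S   <
  [0,3] S\PP   >
    [0,2] (S\PP)/PP   <
      [0,1] "dog" : S
      [1,2] "some" : ((S\PP)/PP)\S
    [2,3] "heard" : PP
  [3,4] "today" : S\(S\PP)

S\PP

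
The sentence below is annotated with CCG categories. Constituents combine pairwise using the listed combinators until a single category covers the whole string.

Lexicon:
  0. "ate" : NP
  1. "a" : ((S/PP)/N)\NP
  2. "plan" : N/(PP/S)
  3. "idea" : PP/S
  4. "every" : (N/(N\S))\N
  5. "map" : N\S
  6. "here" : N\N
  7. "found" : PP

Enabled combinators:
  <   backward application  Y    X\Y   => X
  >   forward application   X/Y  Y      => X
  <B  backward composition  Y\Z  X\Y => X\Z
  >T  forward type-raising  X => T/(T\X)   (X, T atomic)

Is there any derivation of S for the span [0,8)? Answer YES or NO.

YES

[0,8] S   >
  [0,7] S/PP   >
    [0,2] (S/PP)/N   <
      [0,1] "ate" : NP
      [1,2] "a" : ((S/PP)/N)\NP
    [2,7] N   >
      [2,5] N/(N\S)   <
        [2,4] N   >
          [2,3] "plan" : N/(PP/S)
          [3,4] "idea" : PP/S
        [4,5] "every" : (N/(N\S))\N
      [5,7] N\S   <B
        [5,6] "map" : N\S
        [6,7] "here" : N\N
  [7,8] "found" : PP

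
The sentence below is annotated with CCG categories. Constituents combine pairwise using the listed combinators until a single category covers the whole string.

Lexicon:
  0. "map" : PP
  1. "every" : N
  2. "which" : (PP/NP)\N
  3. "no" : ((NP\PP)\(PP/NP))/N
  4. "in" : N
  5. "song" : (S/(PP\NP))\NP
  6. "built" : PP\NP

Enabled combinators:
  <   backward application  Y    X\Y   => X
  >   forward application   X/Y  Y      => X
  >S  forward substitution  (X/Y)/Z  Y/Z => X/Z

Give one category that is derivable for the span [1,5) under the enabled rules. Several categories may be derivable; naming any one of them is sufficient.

[0,7] S   >
  [0,6] S/(PP\NP)   <
    [0,5] NP   <
      [0,1] "map" : PP
      [1,5] NP\PP   <
        [1,3] PP/NP   <
          [1,2] "every" : N
          [2,3] "which" : (PP/NP)\N
        [3,5] (NP\PP)\(PP/NP)   >
          [3,4] "no" : ((NP\PP)\(PP/NP))/N
          [4,5] "in" : N
    [5,6] "song" : (S/(PP\NP))\NP
  [6,7] "built" : PP\NP

NP\PP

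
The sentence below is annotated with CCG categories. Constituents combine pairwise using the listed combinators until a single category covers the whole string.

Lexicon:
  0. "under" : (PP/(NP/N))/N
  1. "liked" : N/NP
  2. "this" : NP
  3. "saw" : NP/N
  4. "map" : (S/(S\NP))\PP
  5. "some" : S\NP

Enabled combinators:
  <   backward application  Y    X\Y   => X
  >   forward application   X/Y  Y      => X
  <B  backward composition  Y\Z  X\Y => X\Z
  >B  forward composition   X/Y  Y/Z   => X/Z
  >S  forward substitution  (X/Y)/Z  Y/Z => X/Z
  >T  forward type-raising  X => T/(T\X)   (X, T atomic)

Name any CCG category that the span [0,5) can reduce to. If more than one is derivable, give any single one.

S/(S\NP)

[0,6] S   >
  [0,5] S/(S\NP)   <
    [0,4] PP   >
      [0,3] PP/(NP/N)   >
        [0,1] "under" : (PP/(NP/N))/N
        [1,3] N   >
          [1,2] "liked" : N/NP
          [2,3] "this" : NP
      [3,4] "saw" : NP/N
    [4,5] "map" : (S/(S\NP))\PP
  [5,6] "some" : S\NP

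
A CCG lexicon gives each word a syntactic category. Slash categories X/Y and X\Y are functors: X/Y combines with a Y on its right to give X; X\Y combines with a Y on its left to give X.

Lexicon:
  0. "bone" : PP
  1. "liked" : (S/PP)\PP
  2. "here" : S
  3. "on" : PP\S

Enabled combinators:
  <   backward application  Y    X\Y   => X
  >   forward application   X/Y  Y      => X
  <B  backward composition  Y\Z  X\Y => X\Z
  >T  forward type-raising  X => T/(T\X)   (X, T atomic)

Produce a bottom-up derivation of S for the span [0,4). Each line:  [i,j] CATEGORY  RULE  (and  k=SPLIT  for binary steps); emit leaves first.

[0,4] S   >
  [0,2] S/PP   <
    [0,1] "bone" : PP
    [1,2] "liked" : (S/PP)\PP
  [2,4] PP   <
    [2,3] "here" : S
    [3,4] "on" : PP\S

[0,1] PP  lex  "bone"
[1,2] (S/PP)\PP  lex  "liked"
[0,2] S/PP  <  k=1
[2,3] S  lex  "here"
[3,4] PP\S  lex  "on"
[2,4] PP  <  k=3
[0,4] S  >  k=2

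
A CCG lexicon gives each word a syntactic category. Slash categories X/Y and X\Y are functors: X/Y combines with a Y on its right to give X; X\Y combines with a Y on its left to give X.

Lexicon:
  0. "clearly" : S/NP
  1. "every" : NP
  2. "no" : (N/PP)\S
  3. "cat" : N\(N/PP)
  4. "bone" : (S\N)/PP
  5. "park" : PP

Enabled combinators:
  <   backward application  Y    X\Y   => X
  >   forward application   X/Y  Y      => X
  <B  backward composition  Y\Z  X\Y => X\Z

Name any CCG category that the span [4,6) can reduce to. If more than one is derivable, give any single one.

S\N

[0,6] S   <
  [0,4] N   <
    [0,2] S   >
      [0,1] "clearly" : S/NP
      [1,2] "every" : NP
    [2,4] N\S   <B
      [2,3] "no" : (N/PP)\S
      [3,4] "cat" : N\(N/PP)
  [4,6] S\N   >
    [4,5] "bone" : (S\N)/PP
    [5,6] "park" : PP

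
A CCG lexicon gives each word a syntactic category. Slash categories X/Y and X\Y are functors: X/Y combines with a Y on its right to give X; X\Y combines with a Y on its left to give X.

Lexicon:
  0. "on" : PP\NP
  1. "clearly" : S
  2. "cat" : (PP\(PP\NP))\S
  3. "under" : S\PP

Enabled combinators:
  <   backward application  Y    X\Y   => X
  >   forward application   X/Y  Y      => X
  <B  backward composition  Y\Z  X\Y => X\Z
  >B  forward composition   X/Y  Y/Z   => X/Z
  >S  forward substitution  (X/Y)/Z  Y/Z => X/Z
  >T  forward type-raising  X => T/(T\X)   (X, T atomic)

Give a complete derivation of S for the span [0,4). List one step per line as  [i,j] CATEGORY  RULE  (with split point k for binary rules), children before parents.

[0,4] S   <
  [0,3] PP   <
    [0,1] "on" : PP\NP
    [1,3] PP\(PP\NP)   <
      [1,2] "clearly" : S
      [2,3] "cat" : (PP\(PP\NP))\S
  [3,4] "under" : S\PP

[0,1] PP\NP  lex  "on"
[1,2] S  lex  "clearly"
[2,3] (PP\(PP\NP))\S  lex  "cat"
[1,3] PP\(PP\NP)  <  k=2
[0,3] PP  <  k=1
[3,4] S\PP  lex  "under"
[0,4] S  <  k=3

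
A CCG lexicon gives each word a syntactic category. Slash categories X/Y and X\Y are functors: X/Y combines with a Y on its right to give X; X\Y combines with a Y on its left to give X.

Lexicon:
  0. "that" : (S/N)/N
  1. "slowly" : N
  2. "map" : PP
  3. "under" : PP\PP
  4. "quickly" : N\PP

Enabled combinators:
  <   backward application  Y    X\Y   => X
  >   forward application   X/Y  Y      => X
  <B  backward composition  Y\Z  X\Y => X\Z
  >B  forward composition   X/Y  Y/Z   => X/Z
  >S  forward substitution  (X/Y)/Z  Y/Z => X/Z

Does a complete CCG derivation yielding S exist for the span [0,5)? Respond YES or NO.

YES

[0,5] S   >
  [0,2] S/N   >
    [0,1] "that" : (S/N)/N
    [1,2] "slowly" : N
  [2,5] N   <
    [2,3] "map" : PP
    [3,5] N\PP   <B
      [3,4] "under" : PP\PP
      [4,5] "quickly" : N\PP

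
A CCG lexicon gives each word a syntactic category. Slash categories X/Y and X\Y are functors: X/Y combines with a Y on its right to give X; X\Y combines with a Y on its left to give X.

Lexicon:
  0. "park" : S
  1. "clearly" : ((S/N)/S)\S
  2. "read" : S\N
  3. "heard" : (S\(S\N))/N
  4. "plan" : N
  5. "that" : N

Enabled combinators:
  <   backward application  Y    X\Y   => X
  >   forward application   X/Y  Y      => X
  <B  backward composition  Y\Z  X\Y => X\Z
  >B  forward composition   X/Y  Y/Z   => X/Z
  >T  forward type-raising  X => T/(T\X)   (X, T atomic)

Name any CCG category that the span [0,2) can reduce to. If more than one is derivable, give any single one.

(S/N)/S

[0,6] S   >
  [0,5] S/N   >
    [0,2] (S/N)/S   <
      [0,1] "park" : S
      [1,2] "clearly" : ((S/N)/S)\S
    [2,5] S   <
      [2,3] "read" : S\N
      [3,5] S\(S\N)   >
        [3,4] "heard" : (S\(S\N))/N
        [4,5] "plan" : N
  [5,6] "that" : N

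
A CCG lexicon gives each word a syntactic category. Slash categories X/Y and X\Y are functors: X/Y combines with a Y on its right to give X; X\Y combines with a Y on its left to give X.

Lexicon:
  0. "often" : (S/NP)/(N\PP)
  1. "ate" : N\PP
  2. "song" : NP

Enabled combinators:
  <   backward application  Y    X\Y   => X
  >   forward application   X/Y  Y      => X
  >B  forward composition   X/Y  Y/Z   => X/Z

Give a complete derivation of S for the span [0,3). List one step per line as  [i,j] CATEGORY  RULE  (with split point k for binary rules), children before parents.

[0,1] (S/NP)/(N\PP)  lex  "often"
[1,2] N\PP  lex  "ate"
[0,2] S/NP  >  k=1
[2,3] NP  lex  "song"
[0,3] S  >  k=2

[0,3] S   >
  [0,2] S/NP   >
    [0,1] "often" : (S/NP)/(N\PP)
    [1,2] "ate" : N\PP
  [2,3] "song" : NP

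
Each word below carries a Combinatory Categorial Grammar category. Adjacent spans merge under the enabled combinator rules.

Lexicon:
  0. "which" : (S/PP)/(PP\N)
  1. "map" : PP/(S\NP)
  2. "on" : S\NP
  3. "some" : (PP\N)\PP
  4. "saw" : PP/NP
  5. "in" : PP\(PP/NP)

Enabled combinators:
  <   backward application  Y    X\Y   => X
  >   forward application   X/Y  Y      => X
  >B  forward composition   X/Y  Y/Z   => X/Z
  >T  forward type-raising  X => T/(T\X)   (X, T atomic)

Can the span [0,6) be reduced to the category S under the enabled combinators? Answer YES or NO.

YES

[0,6] S   >
  [0,4] S/PP   >
    [0,1] "which" : (S/PP)/(PP\N)
    [1,4] PP\N   <
      [1,3] PP   >
        [1,2] "map" : PP/(S\NP)
        [2,3] "on" : S\NP
      [3,4] "some" : (PP\N)\PP
  [4,6] PP   <
    [4,5] "saw" : PP/NP
    [5,6] "in" : PP\(PP/NP)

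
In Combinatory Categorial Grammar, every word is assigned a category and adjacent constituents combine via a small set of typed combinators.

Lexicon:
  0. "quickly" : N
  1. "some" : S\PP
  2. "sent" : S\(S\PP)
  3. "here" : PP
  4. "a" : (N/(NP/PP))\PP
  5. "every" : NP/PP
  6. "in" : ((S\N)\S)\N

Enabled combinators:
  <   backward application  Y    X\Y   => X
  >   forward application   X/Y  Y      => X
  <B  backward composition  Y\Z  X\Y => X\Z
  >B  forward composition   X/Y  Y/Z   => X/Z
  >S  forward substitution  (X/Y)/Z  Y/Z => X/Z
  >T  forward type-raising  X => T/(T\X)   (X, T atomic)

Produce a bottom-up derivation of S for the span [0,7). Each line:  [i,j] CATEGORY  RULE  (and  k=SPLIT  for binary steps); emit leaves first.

[0,7] S   <
  [0,1] "quickly" : N
  [1,7] S\N   <
    [1,3] S   <
      [1,2] "some" : S\PP
      [2,3] "sent" : S\(S\PP)
    [3,7] (S\N)\S   <
      [3,6] N   >
        [3,5] N/(NP/PP)   <
          [3,4] "here" : PP
          [4,5] "a" : (N/(NP/PP))\PP
        [5,6] "every" : NP/PP
      [6,7] "in" : ((S\N)\S)\N

[0,1] N  lex  "quickly"
[1,2] S\PP  lex  "some"
[2,3] S\(S\PP)  lex  "sent"
[1,3] S  <  k=2
[3,4] PP  lex  "here"
[4,5] (N/(NP/PP))\PP  lex  "a"
[3,5] N/(NP/PP)  <  k=4
[5,6] NP/PP  lex  "every"
[3,6] N  >  k=5
[6,7] ((S\N)\S)\N  lex  "in"
[3,7] (S\N)\S  <  k=6
[1,7] S\N  <  k=3
[0,7] S  <  k=1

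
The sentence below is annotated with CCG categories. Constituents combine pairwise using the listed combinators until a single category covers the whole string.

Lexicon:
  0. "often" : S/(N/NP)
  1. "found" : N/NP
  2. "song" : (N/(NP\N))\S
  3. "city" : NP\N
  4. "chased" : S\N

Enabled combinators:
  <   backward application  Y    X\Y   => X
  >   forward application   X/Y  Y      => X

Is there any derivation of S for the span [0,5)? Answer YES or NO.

[0,5] S   <
  [0,4] N   >
    [0,3] N/(NP\N)   <
      [0,2] S   >
        [0,1] "often" : S/(N/NP)
        [1,2] "found" : N/NP
      [2,3] "song" : (N/(NP\N))\S
    [3,4] "city" : NP\N
  [4,5] "chased" : S\N

YES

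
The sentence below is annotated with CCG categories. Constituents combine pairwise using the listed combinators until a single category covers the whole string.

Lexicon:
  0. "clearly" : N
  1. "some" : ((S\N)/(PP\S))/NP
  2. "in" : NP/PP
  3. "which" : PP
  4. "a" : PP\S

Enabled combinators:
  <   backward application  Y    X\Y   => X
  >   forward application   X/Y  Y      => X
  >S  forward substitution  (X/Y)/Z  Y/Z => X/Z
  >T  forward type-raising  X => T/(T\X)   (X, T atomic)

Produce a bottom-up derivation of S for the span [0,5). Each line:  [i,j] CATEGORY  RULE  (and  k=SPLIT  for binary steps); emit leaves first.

[0,1] N  lex  "clearly"
[1,2] ((S\N)/(PP\S))/NP  lex  "some"
[2,3] NP/PP  lex  "in"
[3,4] PP  lex  "which"
[2,4] NP  >  k=3
[1,4] (S\N)/(PP\S)  >  k=2
[4,5] PP\S  lex  "a"
[1,5] S\N  >  k=4
[0,5] S  <  k=1

[0,5] S   <
  [0,1] "clearly" : N
  [1,5] S\N   >
    [1,4] (S\N)/(PP\S)   >
      [1,2] "some" : ((S\N)/(PP\S))/NP
      [2,4] NP   >
        [2,3] "in" : NP/PP
        [3,4] "which" : PP
    [4,5] "a" : PP\S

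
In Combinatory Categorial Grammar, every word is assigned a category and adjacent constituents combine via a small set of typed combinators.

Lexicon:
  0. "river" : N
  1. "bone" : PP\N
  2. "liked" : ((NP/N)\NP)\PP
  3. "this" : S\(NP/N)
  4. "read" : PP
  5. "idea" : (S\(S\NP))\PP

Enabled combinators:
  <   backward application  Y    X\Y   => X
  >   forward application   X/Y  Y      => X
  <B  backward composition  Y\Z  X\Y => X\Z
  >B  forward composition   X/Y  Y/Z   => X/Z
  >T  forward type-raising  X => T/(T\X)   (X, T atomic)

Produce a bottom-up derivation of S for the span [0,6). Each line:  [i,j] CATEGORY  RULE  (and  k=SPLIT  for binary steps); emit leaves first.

[0,1] N  lex  "river"
[1,2] PP\N  lex  "bone"
[0,2] PP  <  k=1
[2,3] ((NP/N)\NP)\PP  lex  "liked"
[0,3] (NP/N)\NP  <  k=2
[3,4] S\(NP/N)  lex  "this"
[0,4] S\NP  <B  k=3
[4,5] PP  lex  "read"
[5,6] (S\(S\NP))\PP  lex  "idea"
[4,6] S\(S\NP)  <  k=5
[0,6] S  <  k=4

[0,6] S   <
  [0,4] S\NP   <B
    [0,3] (NP/N)\NP   <
      [0,2] PP   <
        [0,1] "river" : N
        [1,2] "bone" : PP\N
      [2,3] "liked" : ((NP/N)\NP)\PP
    [3,4] "this" : S\(NP/N)
  [4,6] S\(S\NP)   <
    [4,5] "read" : PP
    [5,6] "idea" : (S\(S\NP))\PP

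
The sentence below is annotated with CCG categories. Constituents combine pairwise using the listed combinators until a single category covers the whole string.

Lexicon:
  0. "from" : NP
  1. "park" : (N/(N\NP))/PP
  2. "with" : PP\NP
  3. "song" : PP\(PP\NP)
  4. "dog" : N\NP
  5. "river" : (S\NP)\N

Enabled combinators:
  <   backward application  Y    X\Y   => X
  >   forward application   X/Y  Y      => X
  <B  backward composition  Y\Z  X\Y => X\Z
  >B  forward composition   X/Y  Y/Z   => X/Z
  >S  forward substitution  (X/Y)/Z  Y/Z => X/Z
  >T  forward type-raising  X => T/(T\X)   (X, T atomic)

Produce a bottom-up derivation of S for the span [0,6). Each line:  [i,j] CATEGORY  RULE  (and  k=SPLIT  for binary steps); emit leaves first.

[0,1] NP  lex  "from"
[0,1] S/(S\NP)  >T
[1,2] (N/(N\NP))/PP  lex  "park"
[2,3] PP\NP  lex  "with"
[3,4] PP\(PP\NP)  lex  "song"
[2,4] PP  <  k=3
[1,4] N/(N\NP)  >  k=2
[4,5] N\NP  lex  "dog"
[1,5] N  >  k=4
[5,6] (S\NP)\N  lex  "river"
[1,6] S\NP  <  k=5
[0,6] S  >  k=1

[0,6] S   >
  [0,1] S/(S\NP)   >T
    [0,1] "from" : NP
  [1,6] S\NP   <
    [1,5] N   >
      [1,4] N/(N\NP)   >
        [1,2] "park" : (N/(N\NP))/PP
        [2,4] PP   <
          [2,3] "with" : PP\NP
          [3,4] "song" : PP\(PP\NP)
      [4,5] "dog" : N\NP
    [5,6] "river" : (S\NP)\N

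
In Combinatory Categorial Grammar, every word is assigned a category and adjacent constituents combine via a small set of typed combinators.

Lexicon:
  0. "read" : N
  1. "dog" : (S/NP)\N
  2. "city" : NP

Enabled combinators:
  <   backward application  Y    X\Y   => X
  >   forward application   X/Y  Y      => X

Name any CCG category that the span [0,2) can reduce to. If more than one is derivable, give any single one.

S/NP

[0,3] S   >
  [0,2] S/NP   <
    [0,1] "read" : N
    [1,2] "dog" : (S/NP)\N
  [2,3] "city" : NP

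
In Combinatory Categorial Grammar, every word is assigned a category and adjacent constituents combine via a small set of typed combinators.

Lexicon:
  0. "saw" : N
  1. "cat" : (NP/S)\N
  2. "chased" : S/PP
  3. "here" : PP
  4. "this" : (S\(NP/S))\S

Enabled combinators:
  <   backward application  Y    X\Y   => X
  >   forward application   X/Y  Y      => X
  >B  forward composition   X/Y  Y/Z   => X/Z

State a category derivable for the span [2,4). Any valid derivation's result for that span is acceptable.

S

[0,5] S   <
  [0,2] NP/S   <
    [0,1] "saw" : N
    [1,2] "cat" : (NP/S)\N
  [2,5] S\(NP/S)   <
    [2,4] S   >
      [2,3] "chased" : S/PP
      [3,4] "here" : PP
    [4,5] "this" : (S\(NP/S))\S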